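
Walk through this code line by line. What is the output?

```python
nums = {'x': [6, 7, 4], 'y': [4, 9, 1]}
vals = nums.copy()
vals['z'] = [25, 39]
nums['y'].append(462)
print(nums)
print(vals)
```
{'x': [6, 7, 4], 'y': [4, 9, 1, 462]}
{'x': [6, 7, 4], 'y': [4, 9, 1, 462], 'z': [25, 39]}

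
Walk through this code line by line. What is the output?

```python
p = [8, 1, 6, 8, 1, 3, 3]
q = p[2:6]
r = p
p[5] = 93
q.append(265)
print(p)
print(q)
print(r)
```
[8, 1, 6, 8, 1, 93, 3]
[6, 8, 1, 3, 265]
[8, 1, 6, 8, 1, 93, 3]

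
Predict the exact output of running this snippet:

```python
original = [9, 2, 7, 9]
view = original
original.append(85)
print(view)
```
[9, 2, 7, 9, 85]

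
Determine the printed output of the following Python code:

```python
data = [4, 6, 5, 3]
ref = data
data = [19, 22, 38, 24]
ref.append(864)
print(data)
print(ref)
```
[19, 22, 38, 24]
[4, 6, 5, 3, 864]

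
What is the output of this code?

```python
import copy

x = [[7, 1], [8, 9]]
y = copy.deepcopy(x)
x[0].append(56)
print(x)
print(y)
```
[[7, 1, 56], [8, 9]]
[[7, 1], [8, 9]]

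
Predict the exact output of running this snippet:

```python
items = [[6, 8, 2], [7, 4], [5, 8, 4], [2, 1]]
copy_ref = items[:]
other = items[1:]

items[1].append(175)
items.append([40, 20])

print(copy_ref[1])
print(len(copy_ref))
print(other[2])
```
[7, 4, 175]
4
[2, 1]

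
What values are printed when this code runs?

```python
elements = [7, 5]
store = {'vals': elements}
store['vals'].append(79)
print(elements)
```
[7, 5, 79]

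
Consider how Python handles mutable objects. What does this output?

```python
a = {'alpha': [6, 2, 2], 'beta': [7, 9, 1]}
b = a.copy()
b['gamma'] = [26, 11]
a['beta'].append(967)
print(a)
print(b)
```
{'alpha': [6, 2, 2], 'beta': [7, 9, 1, 967]}
{'alpha': [6, 2, 2], 'beta': [7, 9, 1, 967], 'gamma': [26, 11]}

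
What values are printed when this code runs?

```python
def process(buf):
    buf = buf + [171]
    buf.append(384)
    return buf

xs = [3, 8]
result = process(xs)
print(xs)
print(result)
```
[3, 8]
[3, 8, 171, 384]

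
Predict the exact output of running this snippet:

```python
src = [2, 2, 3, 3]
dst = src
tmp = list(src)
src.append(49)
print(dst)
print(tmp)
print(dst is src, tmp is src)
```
[2, 2, 3, 3, 49]
[2, 2, 3, 3]
True False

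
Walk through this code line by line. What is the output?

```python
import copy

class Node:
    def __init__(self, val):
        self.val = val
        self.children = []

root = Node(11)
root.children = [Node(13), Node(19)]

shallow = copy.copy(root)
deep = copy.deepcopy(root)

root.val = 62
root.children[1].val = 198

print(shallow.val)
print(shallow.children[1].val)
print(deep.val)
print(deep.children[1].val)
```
11
198
11
19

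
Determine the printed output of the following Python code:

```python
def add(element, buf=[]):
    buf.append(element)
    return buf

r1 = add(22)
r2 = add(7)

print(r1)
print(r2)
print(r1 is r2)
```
[22, 7]
[22, 7]
True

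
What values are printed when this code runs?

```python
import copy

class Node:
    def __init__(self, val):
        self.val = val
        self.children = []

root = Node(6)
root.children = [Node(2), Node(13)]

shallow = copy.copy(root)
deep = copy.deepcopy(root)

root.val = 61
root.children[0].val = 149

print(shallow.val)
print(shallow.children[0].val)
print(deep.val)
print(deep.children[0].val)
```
6
149
6
2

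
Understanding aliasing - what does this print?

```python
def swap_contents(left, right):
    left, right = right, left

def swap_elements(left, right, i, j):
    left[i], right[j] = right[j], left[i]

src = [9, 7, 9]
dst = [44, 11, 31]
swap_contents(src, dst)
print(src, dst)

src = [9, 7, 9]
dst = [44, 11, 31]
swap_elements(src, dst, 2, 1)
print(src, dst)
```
[9, 7, 9] [44, 11, 31]
[9, 7, 11] [44, 9, 31]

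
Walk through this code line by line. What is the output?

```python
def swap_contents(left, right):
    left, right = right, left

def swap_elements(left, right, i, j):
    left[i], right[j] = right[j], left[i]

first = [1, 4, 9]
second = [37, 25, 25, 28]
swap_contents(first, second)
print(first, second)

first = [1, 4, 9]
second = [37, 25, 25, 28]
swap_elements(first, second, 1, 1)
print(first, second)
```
[1, 4, 9] [37, 25, 25, 28]
[1, 25, 9] [37, 4, 25, 28]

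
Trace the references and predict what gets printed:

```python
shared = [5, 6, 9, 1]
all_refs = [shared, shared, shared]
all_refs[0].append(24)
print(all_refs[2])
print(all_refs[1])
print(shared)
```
[5, 6, 9, 1, 24]
[5, 6, 9, 1, 24]
[5, 6, 9, 1, 24]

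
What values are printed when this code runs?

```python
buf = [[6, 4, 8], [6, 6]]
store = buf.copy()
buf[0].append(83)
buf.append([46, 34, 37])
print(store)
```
[[6, 4, 8, 83], [6, 6]]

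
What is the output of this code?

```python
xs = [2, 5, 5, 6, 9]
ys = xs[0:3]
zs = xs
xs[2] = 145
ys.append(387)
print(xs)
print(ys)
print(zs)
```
[2, 5, 145, 6, 9]
[2, 5, 5, 387]
[2, 5, 145, 6, 9]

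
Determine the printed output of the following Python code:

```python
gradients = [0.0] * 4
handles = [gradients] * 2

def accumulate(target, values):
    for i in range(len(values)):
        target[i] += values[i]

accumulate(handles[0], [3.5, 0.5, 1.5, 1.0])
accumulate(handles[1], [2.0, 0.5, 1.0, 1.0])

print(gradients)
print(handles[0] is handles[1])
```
[5.5, 1.0, 2.5, 2.0]
True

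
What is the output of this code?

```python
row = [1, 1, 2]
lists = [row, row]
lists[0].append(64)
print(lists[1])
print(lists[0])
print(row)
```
[1, 1, 2, 64]
[1, 1, 2, 64]
[1, 1, 2, 64]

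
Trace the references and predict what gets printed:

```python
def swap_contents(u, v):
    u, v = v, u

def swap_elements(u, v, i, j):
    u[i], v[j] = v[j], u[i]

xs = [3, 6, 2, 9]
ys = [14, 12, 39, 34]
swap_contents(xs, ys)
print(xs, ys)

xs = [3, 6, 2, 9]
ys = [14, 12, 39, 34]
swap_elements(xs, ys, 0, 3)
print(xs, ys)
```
[3, 6, 2, 9] [14, 12, 39, 34]
[34, 6, 2, 9] [14, 12, 39, 3]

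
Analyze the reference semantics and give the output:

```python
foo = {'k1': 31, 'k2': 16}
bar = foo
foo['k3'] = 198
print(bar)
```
{'k1': 31, 'k2': 16, 'k3': 198}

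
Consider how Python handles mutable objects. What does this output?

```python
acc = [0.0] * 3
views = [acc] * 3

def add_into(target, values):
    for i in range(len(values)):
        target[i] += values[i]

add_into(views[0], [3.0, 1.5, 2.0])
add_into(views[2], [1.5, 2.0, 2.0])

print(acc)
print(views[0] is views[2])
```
[4.5, 3.5, 4.0]
True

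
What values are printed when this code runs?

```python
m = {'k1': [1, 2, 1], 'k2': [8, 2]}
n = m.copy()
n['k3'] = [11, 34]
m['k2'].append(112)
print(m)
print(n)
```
{'k1': [1, 2, 1], 'k2': [8, 2, 112]}
{'k1': [1, 2, 1], 'k2': [8, 2, 112], 'k3': [11, 34]}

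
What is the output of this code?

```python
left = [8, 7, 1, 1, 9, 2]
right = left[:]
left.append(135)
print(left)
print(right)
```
[8, 7, 1, 1, 9, 2, 135]
[8, 7, 1, 1, 9, 2]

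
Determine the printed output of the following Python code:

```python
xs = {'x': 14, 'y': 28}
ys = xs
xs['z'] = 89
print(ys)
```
{'x': 14, 'y': 28, 'z': 89}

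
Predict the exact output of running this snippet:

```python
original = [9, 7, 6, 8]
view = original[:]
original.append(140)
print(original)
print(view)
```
[9, 7, 6, 8, 140]
[9, 7, 6, 8]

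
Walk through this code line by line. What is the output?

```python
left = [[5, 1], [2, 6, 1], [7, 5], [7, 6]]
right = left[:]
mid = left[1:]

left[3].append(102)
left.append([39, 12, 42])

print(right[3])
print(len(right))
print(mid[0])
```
[7, 6, 102]
4
[2, 6, 1]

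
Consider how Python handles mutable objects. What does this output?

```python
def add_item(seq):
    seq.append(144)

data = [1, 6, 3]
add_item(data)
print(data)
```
[1, 6, 3, 144]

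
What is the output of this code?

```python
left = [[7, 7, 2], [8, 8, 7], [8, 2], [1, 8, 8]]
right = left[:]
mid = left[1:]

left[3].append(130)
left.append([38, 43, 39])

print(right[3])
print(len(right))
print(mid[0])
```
[1, 8, 8, 130]
4
[8, 8, 7]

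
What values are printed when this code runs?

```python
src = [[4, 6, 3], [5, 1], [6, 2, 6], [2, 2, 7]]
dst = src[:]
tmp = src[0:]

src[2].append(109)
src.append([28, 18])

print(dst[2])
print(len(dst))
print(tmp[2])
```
[6, 2, 6, 109]
4
[6, 2, 6, 109]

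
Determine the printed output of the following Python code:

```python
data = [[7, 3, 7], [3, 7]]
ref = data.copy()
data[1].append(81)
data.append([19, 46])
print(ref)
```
[[7, 3, 7], [3, 7, 81]]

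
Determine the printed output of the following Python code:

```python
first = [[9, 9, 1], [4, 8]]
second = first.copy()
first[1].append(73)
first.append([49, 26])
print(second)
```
[[9, 9, 1], [4, 8, 73]]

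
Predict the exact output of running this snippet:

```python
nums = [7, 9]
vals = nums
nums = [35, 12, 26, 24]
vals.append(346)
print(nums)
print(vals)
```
[35, 12, 26, 24]
[7, 9, 346]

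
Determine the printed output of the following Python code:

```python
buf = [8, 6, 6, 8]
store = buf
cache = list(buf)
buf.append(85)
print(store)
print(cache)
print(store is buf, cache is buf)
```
[8, 6, 6, 8, 85]
[8, 6, 6, 8]
True False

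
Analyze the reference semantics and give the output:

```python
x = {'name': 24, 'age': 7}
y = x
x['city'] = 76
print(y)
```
{'name': 24, 'age': 7, 'city': 76}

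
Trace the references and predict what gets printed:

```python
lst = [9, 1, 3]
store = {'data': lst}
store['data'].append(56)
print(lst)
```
[9, 1, 3, 56]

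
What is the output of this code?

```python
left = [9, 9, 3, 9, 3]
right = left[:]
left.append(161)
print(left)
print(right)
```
[9, 9, 3, 9, 3, 161]
[9, 9, 3, 9, 3]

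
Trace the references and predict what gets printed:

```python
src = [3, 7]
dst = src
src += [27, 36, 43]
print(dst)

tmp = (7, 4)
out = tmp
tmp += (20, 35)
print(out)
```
[3, 7, 27, 36, 43]
(7, 4)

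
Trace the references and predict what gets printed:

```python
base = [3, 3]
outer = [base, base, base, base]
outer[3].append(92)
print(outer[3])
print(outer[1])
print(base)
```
[3, 3, 92]
[3, 3, 92]
[3, 3, 92]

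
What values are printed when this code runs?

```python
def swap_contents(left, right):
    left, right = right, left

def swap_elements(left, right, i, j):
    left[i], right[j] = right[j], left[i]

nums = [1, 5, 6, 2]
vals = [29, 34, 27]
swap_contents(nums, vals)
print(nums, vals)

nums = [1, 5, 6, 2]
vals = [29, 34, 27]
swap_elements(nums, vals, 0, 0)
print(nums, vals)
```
[1, 5, 6, 2] [29, 34, 27]
[29, 5, 6, 2] [1, 34, 27]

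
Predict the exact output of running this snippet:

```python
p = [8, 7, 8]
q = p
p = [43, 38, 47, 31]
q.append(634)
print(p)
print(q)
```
[43, 38, 47, 31]
[8, 7, 8, 634]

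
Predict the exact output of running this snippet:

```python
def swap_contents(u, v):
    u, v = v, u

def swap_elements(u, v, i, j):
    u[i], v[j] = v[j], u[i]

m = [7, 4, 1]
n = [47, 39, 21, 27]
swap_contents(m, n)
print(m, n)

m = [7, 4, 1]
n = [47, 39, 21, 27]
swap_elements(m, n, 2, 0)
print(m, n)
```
[7, 4, 1] [47, 39, 21, 27]
[7, 4, 47] [1, 39, 21, 27]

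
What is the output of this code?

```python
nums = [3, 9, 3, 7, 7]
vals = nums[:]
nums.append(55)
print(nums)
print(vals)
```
[3, 9, 3, 7, 7, 55]
[3, 9, 3, 7, 7]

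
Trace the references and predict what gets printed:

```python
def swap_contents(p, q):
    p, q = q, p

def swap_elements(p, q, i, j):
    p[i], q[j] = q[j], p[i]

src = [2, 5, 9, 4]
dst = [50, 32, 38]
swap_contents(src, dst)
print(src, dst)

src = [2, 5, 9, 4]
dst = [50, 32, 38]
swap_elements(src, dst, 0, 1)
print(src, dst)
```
[2, 5, 9, 4] [50, 32, 38]
[32, 5, 9, 4] [50, 2, 38]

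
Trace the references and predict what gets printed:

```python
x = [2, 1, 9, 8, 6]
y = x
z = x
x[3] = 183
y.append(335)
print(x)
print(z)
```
[2, 1, 9, 183, 6, 335]
[2, 1, 9, 183, 6, 335]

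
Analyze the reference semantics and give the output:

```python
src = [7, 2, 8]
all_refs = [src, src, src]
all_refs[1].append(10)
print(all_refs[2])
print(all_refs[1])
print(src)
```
[7, 2, 8, 10]
[7, 2, 8, 10]
[7, 2, 8, 10]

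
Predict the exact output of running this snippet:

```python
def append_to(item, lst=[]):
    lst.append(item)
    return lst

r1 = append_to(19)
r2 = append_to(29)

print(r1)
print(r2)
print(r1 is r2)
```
[19, 29]
[19, 29]
True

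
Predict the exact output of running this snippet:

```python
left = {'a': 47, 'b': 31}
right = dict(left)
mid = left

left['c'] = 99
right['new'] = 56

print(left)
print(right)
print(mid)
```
{'a': 47, 'b': 31, 'c': 99}
{'a': 47, 'b': 31, 'new': 56}
{'a': 47, 'b': 31, 'c': 99}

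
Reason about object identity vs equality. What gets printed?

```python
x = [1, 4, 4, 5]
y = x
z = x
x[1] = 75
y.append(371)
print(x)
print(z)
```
[1, 75, 4, 5, 371]
[1, 75, 4, 5, 371]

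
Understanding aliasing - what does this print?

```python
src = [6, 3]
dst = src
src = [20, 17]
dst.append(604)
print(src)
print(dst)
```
[20, 17]
[6, 3, 604]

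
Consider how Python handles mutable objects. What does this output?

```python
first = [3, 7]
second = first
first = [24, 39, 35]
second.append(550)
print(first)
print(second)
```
[24, 39, 35]
[3, 7, 550]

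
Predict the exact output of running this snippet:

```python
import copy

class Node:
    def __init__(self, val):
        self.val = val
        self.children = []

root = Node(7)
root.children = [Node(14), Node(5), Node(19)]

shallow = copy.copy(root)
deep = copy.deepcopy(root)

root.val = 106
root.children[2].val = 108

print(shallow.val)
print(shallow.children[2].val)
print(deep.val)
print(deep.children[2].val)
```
7
108
7
19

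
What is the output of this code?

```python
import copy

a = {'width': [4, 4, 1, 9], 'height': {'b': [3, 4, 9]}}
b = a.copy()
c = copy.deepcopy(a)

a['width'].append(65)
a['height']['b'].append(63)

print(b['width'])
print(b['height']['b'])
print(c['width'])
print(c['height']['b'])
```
[4, 4, 1, 9, 65]
[3, 4, 9, 63]
[4, 4, 1, 9]
[3, 4, 9]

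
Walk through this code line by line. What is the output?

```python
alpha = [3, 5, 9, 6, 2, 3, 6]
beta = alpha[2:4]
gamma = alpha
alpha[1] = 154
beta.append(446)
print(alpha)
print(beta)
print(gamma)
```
[3, 154, 9, 6, 2, 3, 6]
[9, 6, 446]
[3, 154, 9, 6, 2, 3, 6]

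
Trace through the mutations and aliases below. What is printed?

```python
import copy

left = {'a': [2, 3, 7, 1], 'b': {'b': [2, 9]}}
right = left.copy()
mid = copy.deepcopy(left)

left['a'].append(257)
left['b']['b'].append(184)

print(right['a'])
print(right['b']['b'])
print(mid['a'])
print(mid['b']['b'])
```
[2, 3, 7, 1, 257]
[2, 9, 184]
[2, 3, 7, 1]
[2, 9]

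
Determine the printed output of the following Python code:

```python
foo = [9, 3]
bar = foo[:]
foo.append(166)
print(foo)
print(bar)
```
[9, 3, 166]
[9, 3]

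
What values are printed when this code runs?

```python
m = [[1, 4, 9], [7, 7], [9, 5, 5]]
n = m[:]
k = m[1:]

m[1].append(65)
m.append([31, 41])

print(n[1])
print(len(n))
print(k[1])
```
[7, 7, 65]
3
[9, 5, 5]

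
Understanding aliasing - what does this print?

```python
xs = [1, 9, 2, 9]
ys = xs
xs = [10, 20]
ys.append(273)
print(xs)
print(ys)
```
[10, 20]
[1, 9, 2, 9, 273]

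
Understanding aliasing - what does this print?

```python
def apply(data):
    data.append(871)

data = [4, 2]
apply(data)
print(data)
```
[4, 2, 871]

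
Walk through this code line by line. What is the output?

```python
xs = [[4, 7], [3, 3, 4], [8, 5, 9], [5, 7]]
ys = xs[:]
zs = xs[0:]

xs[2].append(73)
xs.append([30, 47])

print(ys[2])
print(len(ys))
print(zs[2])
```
[8, 5, 9, 73]
4
[8, 5, 9, 73]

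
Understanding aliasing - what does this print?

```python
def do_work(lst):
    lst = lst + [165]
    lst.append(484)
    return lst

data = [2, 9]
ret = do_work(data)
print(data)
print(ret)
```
[2, 9]
[2, 9, 165, 484]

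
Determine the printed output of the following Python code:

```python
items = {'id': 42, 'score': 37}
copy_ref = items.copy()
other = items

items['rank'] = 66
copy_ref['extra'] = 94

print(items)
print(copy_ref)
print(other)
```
{'id': 42, 'score': 37, 'rank': 66}
{'id': 42, 'score': 37, 'extra': 94}
{'id': 42, 'score': 37, 'rank': 66}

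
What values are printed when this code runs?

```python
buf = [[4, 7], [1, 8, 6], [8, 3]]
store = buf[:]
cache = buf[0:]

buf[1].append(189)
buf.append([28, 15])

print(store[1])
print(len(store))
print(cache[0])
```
[1, 8, 6, 189]
3
[4, 7]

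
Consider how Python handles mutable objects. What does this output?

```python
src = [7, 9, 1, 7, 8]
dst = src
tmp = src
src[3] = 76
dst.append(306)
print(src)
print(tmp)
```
[7, 9, 1, 76, 8, 306]
[7, 9, 1, 76, 8, 306]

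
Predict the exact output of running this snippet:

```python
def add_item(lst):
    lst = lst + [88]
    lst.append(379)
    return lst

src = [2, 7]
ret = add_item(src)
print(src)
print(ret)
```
[2, 7]
[2, 7, 88, 379]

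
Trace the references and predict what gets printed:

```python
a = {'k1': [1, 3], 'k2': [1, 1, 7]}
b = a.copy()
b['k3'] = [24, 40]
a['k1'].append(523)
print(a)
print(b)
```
{'k1': [1, 3, 523], 'k2': [1, 1, 7]}
{'k1': [1, 3, 523], 'k2': [1, 1, 7], 'k3': [24, 40]}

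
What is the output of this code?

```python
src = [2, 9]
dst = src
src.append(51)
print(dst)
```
[2, 9, 51]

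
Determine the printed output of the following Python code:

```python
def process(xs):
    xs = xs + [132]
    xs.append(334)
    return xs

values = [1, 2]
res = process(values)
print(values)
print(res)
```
[1, 2]
[1, 2, 132, 334]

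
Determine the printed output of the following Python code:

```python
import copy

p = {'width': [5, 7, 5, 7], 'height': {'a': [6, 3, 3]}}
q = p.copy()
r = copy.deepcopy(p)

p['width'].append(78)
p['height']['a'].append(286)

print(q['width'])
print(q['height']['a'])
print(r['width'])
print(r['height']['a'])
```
[5, 7, 5, 7, 78]
[6, 3, 3, 286]
[5, 7, 5, 7]
[6, 3, 3]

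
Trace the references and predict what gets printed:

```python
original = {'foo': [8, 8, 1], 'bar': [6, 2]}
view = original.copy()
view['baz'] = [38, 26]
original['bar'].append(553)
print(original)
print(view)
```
{'foo': [8, 8, 1], 'bar': [6, 2, 553]}
{'foo': [8, 8, 1], 'bar': [6, 2, 553], 'baz': [38, 26]}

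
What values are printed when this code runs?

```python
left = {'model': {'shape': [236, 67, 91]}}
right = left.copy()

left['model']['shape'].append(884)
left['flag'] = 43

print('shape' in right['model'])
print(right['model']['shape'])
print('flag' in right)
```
True
[236, 67, 91, 884]
False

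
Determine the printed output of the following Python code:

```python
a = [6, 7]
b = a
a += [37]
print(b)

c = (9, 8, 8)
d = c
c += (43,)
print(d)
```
[6, 7, 37]
(9, 8, 8)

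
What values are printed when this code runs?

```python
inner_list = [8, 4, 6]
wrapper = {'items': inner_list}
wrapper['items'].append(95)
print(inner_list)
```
[8, 4, 6, 95]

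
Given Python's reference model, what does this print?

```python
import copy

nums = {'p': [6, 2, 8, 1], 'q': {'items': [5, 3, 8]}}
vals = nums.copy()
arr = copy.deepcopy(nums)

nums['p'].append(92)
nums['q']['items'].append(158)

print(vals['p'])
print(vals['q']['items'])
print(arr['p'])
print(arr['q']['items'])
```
[6, 2, 8, 1, 92]
[5, 3, 8, 158]
[6, 2, 8, 1]
[5, 3, 8]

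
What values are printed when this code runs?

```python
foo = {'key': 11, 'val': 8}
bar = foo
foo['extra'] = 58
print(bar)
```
{'key': 11, 'val': 8, 'extra': 58}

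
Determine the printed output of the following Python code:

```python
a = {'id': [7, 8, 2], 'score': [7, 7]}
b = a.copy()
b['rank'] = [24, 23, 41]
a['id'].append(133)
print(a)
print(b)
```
{'id': [7, 8, 2, 133], 'score': [7, 7]}
{'id': [7, 8, 2, 133], 'score': [7, 7], 'rank': [24, 23, 41]}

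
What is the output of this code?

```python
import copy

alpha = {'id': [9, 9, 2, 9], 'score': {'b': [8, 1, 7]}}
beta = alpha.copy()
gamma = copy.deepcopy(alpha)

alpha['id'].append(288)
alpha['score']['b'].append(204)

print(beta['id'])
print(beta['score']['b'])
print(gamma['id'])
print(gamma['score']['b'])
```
[9, 9, 2, 9, 288]
[8, 1, 7, 204]
[9, 9, 2, 9]
[8, 1, 7]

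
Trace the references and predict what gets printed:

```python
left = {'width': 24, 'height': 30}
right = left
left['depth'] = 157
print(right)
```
{'width': 24, 'height': 30, 'depth': 157}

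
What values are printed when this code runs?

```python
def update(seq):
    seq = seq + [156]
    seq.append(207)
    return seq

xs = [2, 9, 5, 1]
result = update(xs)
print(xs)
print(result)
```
[2, 9, 5, 1]
[2, 9, 5, 1, 156, 207]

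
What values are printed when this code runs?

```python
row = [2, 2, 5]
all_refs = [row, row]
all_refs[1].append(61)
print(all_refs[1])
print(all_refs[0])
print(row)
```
[2, 2, 5, 61]
[2, 2, 5, 61]
[2, 2, 5, 61]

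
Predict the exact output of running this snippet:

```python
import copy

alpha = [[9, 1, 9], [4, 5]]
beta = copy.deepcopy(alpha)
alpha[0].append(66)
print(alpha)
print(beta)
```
[[9, 1, 9, 66], [4, 5]]
[[9, 1, 9], [4, 5]]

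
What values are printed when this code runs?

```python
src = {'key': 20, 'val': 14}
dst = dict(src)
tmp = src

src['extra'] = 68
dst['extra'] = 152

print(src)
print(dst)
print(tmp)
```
{'key': 20, 'val': 14, 'extra': 68}
{'key': 20, 'val': 14, 'extra': 152}
{'key': 20, 'val': 14, 'extra': 68}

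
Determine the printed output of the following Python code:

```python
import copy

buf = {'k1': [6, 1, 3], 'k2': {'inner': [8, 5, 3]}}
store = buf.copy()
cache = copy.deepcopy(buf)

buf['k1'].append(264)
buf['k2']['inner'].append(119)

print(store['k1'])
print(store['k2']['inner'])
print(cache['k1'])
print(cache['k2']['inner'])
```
[6, 1, 3, 264]
[8, 5, 3, 119]
[6, 1, 3]
[8, 5, 3]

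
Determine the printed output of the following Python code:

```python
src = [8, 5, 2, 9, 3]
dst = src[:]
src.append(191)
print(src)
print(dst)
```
[8, 5, 2, 9, 3, 191]
[8, 5, 2, 9, 3]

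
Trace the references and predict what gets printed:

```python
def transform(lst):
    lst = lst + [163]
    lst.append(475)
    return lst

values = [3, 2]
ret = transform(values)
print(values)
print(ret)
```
[3, 2]
[3, 2, 163, 475]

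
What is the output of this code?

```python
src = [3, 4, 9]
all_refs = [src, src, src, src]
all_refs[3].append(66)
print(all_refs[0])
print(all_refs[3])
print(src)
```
[3, 4, 9, 66]
[3, 4, 9, 66]
[3, 4, 9, 66]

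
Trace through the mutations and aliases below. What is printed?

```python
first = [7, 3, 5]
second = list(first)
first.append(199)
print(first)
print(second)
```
[7, 3, 5, 199]
[7, 3, 5]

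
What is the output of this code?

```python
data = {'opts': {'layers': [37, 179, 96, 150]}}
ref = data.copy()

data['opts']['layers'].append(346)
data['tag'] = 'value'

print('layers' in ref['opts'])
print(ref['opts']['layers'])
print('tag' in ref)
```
True
[37, 179, 96, 150, 346]
False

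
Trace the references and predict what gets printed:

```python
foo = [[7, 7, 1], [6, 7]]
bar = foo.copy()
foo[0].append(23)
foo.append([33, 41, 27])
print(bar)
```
[[7, 7, 1, 23], [6, 7]]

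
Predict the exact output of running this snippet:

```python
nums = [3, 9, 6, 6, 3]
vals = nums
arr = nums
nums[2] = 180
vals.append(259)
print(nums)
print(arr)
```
[3, 9, 180, 6, 3, 259]
[3, 9, 180, 6, 3, 259]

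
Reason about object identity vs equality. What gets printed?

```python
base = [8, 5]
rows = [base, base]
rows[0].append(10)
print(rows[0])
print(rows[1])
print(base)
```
[8, 5, 10]
[8, 5, 10]
[8, 5, 10]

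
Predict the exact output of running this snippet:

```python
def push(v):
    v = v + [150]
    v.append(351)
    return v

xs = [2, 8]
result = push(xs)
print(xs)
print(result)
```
[2, 8]
[2, 8, 150, 351]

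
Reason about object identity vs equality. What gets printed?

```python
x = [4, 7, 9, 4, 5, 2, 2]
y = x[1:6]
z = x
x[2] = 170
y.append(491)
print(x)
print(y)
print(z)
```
[4, 7, 170, 4, 5, 2, 2]
[7, 9, 4, 5, 2, 491]
[4, 7, 170, 4, 5, 2, 2]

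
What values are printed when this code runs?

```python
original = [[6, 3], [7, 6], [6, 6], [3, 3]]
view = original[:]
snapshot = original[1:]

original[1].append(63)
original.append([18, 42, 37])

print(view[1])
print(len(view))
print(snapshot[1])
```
[7, 6, 63]
4
[6, 6]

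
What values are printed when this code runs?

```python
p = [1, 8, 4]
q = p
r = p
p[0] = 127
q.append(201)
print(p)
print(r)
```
[127, 8, 4, 201]
[127, 8, 4, 201]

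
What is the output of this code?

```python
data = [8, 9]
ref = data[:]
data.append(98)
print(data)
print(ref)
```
[8, 9, 98]
[8, 9]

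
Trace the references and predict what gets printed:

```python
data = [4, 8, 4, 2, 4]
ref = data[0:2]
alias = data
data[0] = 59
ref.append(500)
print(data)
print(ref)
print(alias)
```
[59, 8, 4, 2, 4]
[4, 8, 500]
[59, 8, 4, 2, 4]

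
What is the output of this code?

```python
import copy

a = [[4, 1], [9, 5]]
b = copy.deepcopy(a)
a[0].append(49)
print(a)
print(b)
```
[[4, 1, 49], [9, 5]]
[[4, 1], [9, 5]]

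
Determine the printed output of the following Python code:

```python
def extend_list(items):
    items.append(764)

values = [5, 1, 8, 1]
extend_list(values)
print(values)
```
[5, 1, 8, 1, 764]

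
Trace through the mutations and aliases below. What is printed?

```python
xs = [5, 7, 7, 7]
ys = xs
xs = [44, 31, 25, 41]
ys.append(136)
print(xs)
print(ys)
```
[44, 31, 25, 41]
[5, 7, 7, 7, 136]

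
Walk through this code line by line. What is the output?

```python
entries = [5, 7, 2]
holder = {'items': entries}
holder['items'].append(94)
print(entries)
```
[5, 7, 2, 94]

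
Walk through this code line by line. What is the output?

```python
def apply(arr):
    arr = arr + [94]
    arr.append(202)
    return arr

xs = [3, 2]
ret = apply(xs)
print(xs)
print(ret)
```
[3, 2]
[3, 2, 94, 202]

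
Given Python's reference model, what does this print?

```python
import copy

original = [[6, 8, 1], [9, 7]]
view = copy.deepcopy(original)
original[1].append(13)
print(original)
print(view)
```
[[6, 8, 1], [9, 7, 13]]
[[6, 8, 1], [9, 7]]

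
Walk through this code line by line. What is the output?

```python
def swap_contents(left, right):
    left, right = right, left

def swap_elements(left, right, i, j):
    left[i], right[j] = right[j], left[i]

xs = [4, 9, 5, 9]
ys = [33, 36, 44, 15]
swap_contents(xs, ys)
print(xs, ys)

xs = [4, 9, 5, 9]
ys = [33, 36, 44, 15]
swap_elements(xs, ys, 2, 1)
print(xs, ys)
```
[4, 9, 5, 9] [33, 36, 44, 15]
[4, 9, 36, 9] [33, 5, 44, 15]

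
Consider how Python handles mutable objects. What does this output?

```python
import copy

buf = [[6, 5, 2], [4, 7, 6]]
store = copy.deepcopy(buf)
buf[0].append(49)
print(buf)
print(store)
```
[[6, 5, 2, 49], [4, 7, 6]]
[[6, 5, 2], [4, 7, 6]]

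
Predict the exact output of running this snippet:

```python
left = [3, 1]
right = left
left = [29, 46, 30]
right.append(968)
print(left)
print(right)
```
[29, 46, 30]
[3, 1, 968]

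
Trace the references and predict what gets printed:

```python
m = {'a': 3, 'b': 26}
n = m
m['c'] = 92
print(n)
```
{'a': 3, 'b': 26, 'c': 92}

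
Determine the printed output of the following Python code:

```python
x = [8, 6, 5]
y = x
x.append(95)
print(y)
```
[8, 6, 5, 95]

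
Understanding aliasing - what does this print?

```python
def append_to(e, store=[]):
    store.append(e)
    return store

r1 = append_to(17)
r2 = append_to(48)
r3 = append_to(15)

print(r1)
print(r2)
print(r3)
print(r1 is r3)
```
[17, 48, 15]
[17, 48, 15]
[17, 48, 15]
True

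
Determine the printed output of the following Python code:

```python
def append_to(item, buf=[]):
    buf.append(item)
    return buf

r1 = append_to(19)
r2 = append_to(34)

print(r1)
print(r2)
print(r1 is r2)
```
[19, 34]
[19, 34]
True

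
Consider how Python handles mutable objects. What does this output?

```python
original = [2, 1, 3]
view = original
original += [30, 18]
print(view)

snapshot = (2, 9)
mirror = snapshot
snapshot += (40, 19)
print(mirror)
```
[2, 1, 3, 30, 18]
(2, 9)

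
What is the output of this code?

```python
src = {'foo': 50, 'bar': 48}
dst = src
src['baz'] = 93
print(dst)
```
{'foo': 50, 'bar': 48, 'baz': 93}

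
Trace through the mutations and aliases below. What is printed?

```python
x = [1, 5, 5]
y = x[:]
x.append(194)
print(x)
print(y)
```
[1, 5, 5, 194]
[1, 5, 5]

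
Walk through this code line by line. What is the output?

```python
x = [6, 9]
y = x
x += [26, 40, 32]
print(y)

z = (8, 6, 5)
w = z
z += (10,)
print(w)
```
[6, 9, 26, 40, 32]
(8, 6, 5)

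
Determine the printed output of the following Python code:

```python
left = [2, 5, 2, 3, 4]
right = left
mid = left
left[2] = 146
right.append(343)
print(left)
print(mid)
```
[2, 5, 146, 3, 4, 343]
[2, 5, 146, 3, 4, 343]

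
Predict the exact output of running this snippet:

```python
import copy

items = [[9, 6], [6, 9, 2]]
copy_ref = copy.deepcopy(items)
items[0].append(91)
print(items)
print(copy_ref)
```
[[9, 6, 91], [6, 9, 2]]
[[9, 6], [6, 9, 2]]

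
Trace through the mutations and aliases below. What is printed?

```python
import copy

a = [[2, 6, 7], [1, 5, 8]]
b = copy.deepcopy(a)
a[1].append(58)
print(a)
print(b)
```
[[2, 6, 7], [1, 5, 8, 58]]
[[2, 6, 7], [1, 5, 8]]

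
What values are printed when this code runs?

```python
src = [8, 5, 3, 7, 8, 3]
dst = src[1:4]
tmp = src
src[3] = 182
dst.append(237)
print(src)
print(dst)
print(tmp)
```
[8, 5, 3, 182, 8, 3]
[5, 3, 7, 237]
[8, 5, 3, 182, 8, 3]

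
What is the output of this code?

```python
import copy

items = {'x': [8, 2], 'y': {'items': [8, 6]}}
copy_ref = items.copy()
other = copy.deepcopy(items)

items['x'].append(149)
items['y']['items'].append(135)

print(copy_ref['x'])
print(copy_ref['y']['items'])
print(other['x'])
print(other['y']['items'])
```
[8, 2, 149]
[8, 6, 135]
[8, 2]
[8, 6]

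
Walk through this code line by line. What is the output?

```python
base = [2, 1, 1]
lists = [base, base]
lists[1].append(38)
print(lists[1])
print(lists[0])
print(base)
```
[2, 1, 1, 38]
[2, 1, 1, 38]
[2, 1, 1, 38]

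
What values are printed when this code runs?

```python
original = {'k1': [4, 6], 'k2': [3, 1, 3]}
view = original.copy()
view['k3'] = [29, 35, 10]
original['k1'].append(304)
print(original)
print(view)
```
{'k1': [4, 6, 304], 'k2': [3, 1, 3]}
{'k1': [4, 6, 304], 'k2': [3, 1, 3], 'k3': [29, 35, 10]}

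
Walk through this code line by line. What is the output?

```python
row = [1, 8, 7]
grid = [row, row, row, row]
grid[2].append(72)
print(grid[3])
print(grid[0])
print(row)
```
[1, 8, 7, 72]
[1, 8, 7, 72]
[1, 8, 7, 72]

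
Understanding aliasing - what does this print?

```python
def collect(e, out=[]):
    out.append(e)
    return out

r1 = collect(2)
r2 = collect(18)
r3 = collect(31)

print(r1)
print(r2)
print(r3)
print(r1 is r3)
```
[2, 18, 31]
[2, 18, 31]
[2, 18, 31]
True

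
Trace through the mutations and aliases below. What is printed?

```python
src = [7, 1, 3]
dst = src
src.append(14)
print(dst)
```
[7, 1, 3, 14]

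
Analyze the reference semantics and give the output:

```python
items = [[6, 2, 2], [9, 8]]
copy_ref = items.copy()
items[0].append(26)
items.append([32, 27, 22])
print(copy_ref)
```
[[6, 2, 2, 26], [9, 8]]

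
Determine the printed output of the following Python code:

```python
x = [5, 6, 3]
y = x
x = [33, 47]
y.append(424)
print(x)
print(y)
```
[33, 47]
[5, 6, 3, 424]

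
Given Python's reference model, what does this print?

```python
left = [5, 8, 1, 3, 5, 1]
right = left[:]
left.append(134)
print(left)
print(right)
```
[5, 8, 1, 3, 5, 1, 134]
[5, 8, 1, 3, 5, 1]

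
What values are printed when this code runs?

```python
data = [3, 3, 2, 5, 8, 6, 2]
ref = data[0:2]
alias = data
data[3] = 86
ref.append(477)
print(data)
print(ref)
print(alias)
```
[3, 3, 2, 86, 8, 6, 2]
[3, 3, 477]
[3, 3, 2, 86, 8, 6, 2]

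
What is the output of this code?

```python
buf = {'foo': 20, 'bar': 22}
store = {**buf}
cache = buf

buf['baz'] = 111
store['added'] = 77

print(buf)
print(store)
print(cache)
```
{'foo': 20, 'bar': 22, 'baz': 111}
{'foo': 20, 'bar': 22, 'added': 77}
{'foo': 20, 'bar': 22, 'baz': 111}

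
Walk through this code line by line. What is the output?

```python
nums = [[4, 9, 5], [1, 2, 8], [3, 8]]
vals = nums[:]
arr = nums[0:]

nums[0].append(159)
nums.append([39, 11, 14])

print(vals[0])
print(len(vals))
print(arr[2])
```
[4, 9, 5, 159]
3
[3, 8]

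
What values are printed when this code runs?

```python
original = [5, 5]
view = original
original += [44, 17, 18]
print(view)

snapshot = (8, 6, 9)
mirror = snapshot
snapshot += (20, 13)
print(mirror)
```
[5, 5, 44, 17, 18]
(8, 6, 9)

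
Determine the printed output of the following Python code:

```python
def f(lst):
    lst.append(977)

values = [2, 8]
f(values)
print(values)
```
[2, 8, 977]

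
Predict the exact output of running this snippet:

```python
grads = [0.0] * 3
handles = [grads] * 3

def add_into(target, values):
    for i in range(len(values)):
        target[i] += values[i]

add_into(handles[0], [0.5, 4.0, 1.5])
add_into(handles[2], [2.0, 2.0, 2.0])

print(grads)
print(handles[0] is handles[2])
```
[2.5, 6.0, 3.5]
True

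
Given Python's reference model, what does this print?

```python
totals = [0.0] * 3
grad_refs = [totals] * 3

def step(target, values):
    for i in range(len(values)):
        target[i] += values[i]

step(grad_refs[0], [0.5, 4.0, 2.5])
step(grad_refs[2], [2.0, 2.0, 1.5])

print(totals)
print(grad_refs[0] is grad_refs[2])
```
[2.5, 6.0, 4.0]
True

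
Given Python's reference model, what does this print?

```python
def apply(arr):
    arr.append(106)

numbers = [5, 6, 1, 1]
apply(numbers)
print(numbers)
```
[5, 6, 1, 1, 106]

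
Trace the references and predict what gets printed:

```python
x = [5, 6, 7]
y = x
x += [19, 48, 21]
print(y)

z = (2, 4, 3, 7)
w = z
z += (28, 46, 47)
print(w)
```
[5, 6, 7, 19, 48, 21]
(2, 4, 3, 7)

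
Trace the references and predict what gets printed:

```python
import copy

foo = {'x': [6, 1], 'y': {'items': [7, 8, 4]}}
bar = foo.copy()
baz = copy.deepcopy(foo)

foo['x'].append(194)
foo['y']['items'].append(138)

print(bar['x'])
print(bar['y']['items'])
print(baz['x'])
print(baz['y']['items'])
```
[6, 1, 194]
[7, 8, 4, 138]
[6, 1]
[7, 8, 4]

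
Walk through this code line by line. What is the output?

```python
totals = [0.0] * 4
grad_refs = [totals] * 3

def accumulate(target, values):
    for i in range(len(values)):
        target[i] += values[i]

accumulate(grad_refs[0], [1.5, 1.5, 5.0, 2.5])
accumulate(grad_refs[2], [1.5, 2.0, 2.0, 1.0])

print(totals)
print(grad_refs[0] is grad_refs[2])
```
[3.0, 3.5, 7.0, 3.5]
True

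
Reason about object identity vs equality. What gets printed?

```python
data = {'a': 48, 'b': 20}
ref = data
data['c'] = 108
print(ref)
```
{'a': 48, 'b': 20, 'c': 108}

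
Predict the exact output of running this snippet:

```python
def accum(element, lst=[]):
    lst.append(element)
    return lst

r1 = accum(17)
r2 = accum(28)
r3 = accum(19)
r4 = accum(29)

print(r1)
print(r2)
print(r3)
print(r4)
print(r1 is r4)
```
[17, 28, 19, 29]
[17, 28, 19, 29]
[17, 28, 19, 29]
[17, 28, 19, 29]
True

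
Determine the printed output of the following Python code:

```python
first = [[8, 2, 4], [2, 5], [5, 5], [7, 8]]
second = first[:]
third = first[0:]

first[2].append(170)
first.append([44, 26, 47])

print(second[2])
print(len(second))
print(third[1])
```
[5, 5, 170]
4
[2, 5]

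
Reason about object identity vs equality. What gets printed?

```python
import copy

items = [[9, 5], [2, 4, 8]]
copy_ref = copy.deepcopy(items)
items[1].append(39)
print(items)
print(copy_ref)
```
[[9, 5], [2, 4, 8, 39]]
[[9, 5], [2, 4, 8]]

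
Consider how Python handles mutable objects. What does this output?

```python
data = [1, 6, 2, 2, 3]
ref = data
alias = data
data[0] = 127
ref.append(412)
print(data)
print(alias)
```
[127, 6, 2, 2, 3, 412]
[127, 6, 2, 2, 3, 412]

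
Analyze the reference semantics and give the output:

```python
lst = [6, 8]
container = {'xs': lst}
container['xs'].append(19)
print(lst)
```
[6, 8, 19]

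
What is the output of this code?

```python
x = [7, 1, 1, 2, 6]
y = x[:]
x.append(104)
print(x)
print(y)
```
[7, 1, 1, 2, 6, 104]
[7, 1, 1, 2, 6]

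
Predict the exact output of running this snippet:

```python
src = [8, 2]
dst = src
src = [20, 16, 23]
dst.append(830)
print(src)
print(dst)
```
[20, 16, 23]
[8, 2, 830]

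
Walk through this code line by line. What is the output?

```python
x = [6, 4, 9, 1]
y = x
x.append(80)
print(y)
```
[6, 4, 9, 1, 80]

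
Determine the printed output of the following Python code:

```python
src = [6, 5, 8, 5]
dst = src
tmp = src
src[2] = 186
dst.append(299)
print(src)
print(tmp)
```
[6, 5, 186, 5, 299]
[6, 5, 186, 5, 299]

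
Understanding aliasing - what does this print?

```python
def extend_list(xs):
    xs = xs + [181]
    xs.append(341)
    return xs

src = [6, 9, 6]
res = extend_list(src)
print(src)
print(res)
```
[6, 9, 6]
[6, 9, 6, 181, 341]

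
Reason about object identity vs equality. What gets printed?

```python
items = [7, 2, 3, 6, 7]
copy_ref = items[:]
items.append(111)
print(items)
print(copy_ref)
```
[7, 2, 3, 6, 7, 111]
[7, 2, 3, 6, 7]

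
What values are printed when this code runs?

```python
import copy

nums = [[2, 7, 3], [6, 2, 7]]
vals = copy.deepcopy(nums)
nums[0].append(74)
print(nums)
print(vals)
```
[[2, 7, 3, 74], [6, 2, 7]]
[[2, 7, 3], [6, 2, 7]]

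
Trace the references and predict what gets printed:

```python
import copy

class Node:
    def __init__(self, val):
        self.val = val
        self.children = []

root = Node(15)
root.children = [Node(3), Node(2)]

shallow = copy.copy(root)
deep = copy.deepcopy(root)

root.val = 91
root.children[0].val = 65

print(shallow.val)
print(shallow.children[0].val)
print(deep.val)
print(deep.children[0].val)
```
15
65
15
3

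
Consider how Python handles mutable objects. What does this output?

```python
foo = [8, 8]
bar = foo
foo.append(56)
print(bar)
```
[8, 8, 56]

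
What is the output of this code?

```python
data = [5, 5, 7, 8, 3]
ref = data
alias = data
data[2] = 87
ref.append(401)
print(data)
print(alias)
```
[5, 5, 87, 8, 3, 401]
[5, 5, 87, 8, 3, 401]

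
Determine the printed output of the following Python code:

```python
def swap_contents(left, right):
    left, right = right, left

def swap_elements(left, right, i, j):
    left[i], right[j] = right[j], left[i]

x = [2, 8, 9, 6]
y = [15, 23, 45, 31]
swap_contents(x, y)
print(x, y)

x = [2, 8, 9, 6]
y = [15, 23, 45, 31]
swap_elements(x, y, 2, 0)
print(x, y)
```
[2, 8, 9, 6] [15, 23, 45, 31]
[2, 8, 15, 6] [9, 23, 45, 31]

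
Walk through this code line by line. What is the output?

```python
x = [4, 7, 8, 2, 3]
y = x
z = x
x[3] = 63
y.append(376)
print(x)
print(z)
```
[4, 7, 8, 63, 3, 376]
[4, 7, 8, 63, 3, 376]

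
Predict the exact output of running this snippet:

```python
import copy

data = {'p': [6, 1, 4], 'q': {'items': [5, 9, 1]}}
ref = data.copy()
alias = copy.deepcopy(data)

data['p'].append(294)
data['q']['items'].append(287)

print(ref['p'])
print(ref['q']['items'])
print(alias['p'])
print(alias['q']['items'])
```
[6, 1, 4, 294]
[5, 9, 1, 287]
[6, 1, 4]
[5, 9, 1]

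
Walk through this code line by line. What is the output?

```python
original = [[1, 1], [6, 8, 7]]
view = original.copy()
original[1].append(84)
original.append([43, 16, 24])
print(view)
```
[[1, 1], [6, 8, 7, 84]]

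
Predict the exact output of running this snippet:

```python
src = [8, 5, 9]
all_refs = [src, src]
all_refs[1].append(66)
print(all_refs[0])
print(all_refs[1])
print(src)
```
[8, 5, 9, 66]
[8, 5, 9, 66]
[8, 5, 9, 66]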